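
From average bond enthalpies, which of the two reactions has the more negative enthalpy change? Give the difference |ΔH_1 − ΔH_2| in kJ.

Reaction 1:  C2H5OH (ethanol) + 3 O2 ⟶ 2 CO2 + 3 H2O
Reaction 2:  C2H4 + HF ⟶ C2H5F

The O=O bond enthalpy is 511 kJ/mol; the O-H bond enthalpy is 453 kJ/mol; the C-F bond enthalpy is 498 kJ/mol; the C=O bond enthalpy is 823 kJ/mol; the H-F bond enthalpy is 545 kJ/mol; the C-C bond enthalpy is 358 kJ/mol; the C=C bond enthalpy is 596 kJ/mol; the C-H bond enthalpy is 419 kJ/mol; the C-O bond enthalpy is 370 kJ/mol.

Reaction 1, by 1067 kJ

Reaction 1:
  Bonds broken (reactants):
    C-C: 1 × 358 = 358
    C-H: 5 × 419 = 2095
    C-O: 1 × 370 = 370
    O-H: 1 × 453 = 453
    O=O: 3 × 511 = 1533
    Σ(broken) = 4809 kJ
  Bonds formed (products):
    C=O: 4 × 823 = 3292
    O-H: 6 × 453 = 2718
    Σ(formed) = 6010 kJ
  ΔH_1 = 4809 − 6010 = −1201 kJ
Reaction 2:
  Bonds broken (reactants):
    C-H: 4 × 419 = 1676
    C=C: 1 × 596 = 596
    H-F: 1 × 545 = 545
    Σ(broken) = 2817 kJ
  Bonds formed (products):
    C-C: 1 × 358 = 358
    C-F: 1 × 498 = 498
    C-H: 5 × 419 = 2095
    Σ(formed) = 2951 kJ
  ΔH_2 = 2817 − 2951 = −134 kJ
ΔH_1 − ΔH_2 = −1067 kJ, so reaction 1 has the more negative ΔH; |ΔH_1 − ΔH_2| = 1067 kJ.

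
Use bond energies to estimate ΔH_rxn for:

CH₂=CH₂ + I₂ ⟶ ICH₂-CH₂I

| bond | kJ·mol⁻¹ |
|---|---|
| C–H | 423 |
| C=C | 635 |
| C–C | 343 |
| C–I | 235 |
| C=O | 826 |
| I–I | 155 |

ΔH ≈ −23 kJ

Bonds broken (reactants):
  C–H: 4 × 423 = 1692
  C=C: 1 × 635 = 635
  I–I: 1 × 155 = 155
  Σ(broken) = 2482 kJ
Bonds formed (products):
  C–C: 1 × 343 = 343
  C–H: 4 × 423 = 1692
  C–I: 2 × 235 = 470
  Σ(formed) = 2505 kJ
ΔH = Σ(broken) − Σ(formed) = 2482 − 2505 = −23 kJ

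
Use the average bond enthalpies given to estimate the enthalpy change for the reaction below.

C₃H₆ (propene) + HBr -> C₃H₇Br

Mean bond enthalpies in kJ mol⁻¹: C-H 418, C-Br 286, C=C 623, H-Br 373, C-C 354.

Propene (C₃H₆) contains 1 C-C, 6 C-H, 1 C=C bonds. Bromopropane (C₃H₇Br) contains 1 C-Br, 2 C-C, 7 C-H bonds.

Bonds broken (reactants):
  C-C: 1 × 354 = 354
  C-H: 6 × 418 = 2508
  C=C: 1 × 623 = 623
  H-Br: 1 × 373 = 373
  Σ(broken) = 3858 kJ
Bonds formed (products):
  C-Br: 1 × 286 = 286
  C-C: 2 × 354 = 708
  C-H: 7 × 418 = 2926
  Σ(formed) = 3920 kJ
ΔH = Σ(broken) − Σ(formed) = 3858 − 3920 = −62 kJ

ΔH ≈ −62 kJ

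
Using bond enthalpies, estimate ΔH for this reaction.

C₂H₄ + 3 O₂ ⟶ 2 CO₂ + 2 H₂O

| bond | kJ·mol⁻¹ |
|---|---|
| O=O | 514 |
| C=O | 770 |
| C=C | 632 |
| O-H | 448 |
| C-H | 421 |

Bonds broken (reactants):
  C-H: 4 × 421 = 1684
  C=C: 1 × 632 = 632
  O=O: 3 × 514 = 1542
  Σ(broken) = 3858 kJ
Bonds formed (products):
  C=O: 4 × 770 = 3080
  O-H: 4 × 448 = 1792
  Σ(formed) = 4872 kJ
ΔH = Σ(broken) − Σ(formed) = 3858 − 4872 = −1014 kJ

ΔH ≈ −1014 kJ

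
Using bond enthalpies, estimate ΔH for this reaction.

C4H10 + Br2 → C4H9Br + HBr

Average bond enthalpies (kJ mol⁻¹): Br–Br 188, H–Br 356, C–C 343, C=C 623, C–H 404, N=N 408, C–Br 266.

Bonds broken (reactants):
  Br–Br: 1 × 188 = 188
  C–C: 3 × 343 = 1029
  C–H: 10 × 404 = 4040
  Σ(broken) = 5257 kJ
Bonds formed (products):
  C–Br: 1 × 266 = 266
  C–C: 3 × 343 = 1029
  C–H: 9 × 404 = 3636
  H–Br: 1 × 356 = 356
  Σ(formed) = 5287 kJ
ΔH = Σ(broken) − Σ(formed) = 5257 − 5287 = −30 kJ

ΔH ≈ −30 kJ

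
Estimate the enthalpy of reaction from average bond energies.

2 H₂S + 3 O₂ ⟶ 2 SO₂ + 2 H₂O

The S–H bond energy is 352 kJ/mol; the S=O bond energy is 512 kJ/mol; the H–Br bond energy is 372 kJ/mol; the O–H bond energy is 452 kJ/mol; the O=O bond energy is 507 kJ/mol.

Bonds broken (reactants):
  O=O: 3 × 507 = 1521
  S–H: 4 × 352 = 1408
  Σ(broken) = 2929 kJ
Bonds formed (products):
  O–H: 4 × 452 = 1808
  S=O: 4 × 512 = 2048
  Σ(formed) = 3856 kJ
ΔH = Σ(broken) − Σ(formed) = 2929 − 3856 = −927 kJ

ΔH ≈ −927 kJ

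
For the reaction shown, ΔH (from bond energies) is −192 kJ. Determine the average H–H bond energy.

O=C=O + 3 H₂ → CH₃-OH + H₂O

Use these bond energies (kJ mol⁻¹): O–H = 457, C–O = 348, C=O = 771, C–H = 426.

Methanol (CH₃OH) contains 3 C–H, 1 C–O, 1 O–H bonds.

Let D be the H–H bond energy.
Σ(broken) = 2×771 + 3×D = 1542 + 3D
Σ(formed) = 3×426 + 1×348 + 3×457 = 2997
ΔH = Σ(broken) − Σ(formed) = (1542 + 3D) − (2997) = −1455 + 3D
Setting this equal to −192 kJ gives 3D = 1263, so D = 421 kJ/mol.

D(H–H) ≈ 421 kJ/mol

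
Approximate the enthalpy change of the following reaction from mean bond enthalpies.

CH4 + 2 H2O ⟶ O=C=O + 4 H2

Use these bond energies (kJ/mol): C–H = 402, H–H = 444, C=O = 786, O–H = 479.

Bonds broken (reactants):
  C–H: 4 × 402 = 1608
  O–H: 4 × 479 = 1916
  Σ(broken) = 3524 kJ
Bonds formed (products):
  C=O: 2 × 786 = 1572
  H–H: 4 × 444 = 1776
  Σ(formed) = 3348 kJ
ΔH = Σ(broken) − Σ(formed) = 3524 − 3348 = +176 kJ

ΔH ≈ +176 kJ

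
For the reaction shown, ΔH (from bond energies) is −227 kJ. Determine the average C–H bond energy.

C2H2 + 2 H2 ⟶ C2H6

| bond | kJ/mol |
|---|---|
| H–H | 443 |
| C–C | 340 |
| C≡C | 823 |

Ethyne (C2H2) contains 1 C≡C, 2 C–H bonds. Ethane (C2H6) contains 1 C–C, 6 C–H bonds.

D(C–H) ≈ 399 kJ/mol

Let D be the C–H bond energy.
Σ(broken) = 1×823 + 2×D + 2×443 = 1709 + 2D
Σ(formed) = 1×340 + 6×D = 340 + 6D
ΔH = Σ(broken) − Σ(formed) = (1709 + 2D) − (340 + 6D) = +1369 − 4D
Setting this equal to −227 kJ gives 4D = 1596, so D = 399 kJ/mol.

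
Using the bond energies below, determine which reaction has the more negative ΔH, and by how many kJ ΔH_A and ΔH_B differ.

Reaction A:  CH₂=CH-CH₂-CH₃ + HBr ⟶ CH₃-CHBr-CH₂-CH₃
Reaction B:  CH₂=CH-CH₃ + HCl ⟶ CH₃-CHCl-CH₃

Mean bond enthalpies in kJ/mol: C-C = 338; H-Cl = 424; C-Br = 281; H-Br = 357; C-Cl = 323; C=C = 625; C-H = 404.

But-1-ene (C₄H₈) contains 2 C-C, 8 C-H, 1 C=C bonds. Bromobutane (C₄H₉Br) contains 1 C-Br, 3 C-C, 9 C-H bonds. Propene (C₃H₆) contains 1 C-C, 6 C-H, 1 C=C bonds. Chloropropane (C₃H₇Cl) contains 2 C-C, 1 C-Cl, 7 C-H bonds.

Reaction A:
  Bonds broken (reactants):
    C-C: 2 × 338 = 676
    C-H: 8 × 404 = 3232
    C=C: 1 × 625 = 625
    H-Br: 1 × 357 = 357
    Σ(broken) = 4890 kJ
  Bonds formed (products):
    C-Br: 1 × 281 = 281
    C-C: 3 × 338 = 1014
    C-H: 9 × 404 = 3636
    Σ(formed) = 4931 kJ
  ΔH_A = 4890 − 4931 = −41 kJ
Reaction B:
  Bonds broken (reactants):
    C-C: 1 × 338 = 338
    C-H: 6 × 404 = 2424
    C=C: 1 × 625 = 625
    H-Cl: 1 × 424 = 424
    Σ(broken) = 3811 kJ
  Bonds formed (products):
    C-C: 2 × 338 = 676
    C-Cl: 1 × 323 = 323
    C-H: 7 × 404 = 2828
    Σ(formed) = 3827 kJ
  ΔH_B = 3811 − 3827 = −16 kJ
ΔH_A − ΔH_B = −25 kJ, so reaction A has the more negative ΔH; |ΔH_A − ΔH_B| = 25 kJ.

Reaction A, by 25 kJ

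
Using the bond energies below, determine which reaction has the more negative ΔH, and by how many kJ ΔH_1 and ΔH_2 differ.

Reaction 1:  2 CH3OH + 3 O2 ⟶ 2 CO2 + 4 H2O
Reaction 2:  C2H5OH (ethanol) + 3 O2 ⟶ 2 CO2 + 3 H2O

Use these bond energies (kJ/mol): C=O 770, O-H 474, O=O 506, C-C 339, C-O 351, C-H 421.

Reaction 1, by 41 kJ

Reaction 1:
  Bonds broken (reactants):
    C-H: 6 × 421 = 2526
    C-O: 2 × 351 = 702
    O-H: 2 × 474 = 948
    O=O: 3 × 506 = 1518
    Σ(broken) = 5694 kJ
  Bonds formed (products):
    C=O: 4 × 770 = 3080
    O-H: 8 × 474 = 3792
    Σ(formed) = 6872 kJ
  ΔH_1 = 5694 − 6872 = −1178 kJ
Reaction 2:
  Bonds broken (reactants):
    C-C: 1 × 339 = 339
    C-H: 5 × 421 = 2105
    C-O: 1 × 351 = 351
    O-H: 1 × 474 = 474
    O=O: 3 × 506 = 1518
    Σ(broken) = 4787 kJ
  Bonds formed (products):
    C=O: 4 × 770 = 3080
    O-H: 6 × 474 = 2844
    Σ(formed) = 5924 kJ
  ΔH_2 = 4787 − 5924 = −1137 kJ
ΔH_1 − ΔH_2 = −41 kJ, so reaction 1 has the more negative ΔH; |ΔH_1 − ΔH_2| = 41 kJ.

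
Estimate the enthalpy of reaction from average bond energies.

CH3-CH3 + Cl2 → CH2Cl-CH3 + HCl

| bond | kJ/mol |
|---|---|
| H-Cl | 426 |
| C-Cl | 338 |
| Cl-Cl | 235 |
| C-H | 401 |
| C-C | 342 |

Bonds broken (reactants):
  C-C: 1 × 342 = 342
  C-H: 6 × 401 = 2406
  Cl-Cl: 1 × 235 = 235
  Σ(broken) = 2983 kJ
Bonds formed (products):
  C-C: 1 × 342 = 342
  C-Cl: 1 × 338 = 338
  C-H: 5 × 401 = 2005
  H-Cl: 1 × 426 = 426
  Σ(formed) = 3111 kJ
ΔH = Σ(broken) − Σ(formed) = 2983 − 3111 = −128 kJ

ΔH ≈ −128 kJ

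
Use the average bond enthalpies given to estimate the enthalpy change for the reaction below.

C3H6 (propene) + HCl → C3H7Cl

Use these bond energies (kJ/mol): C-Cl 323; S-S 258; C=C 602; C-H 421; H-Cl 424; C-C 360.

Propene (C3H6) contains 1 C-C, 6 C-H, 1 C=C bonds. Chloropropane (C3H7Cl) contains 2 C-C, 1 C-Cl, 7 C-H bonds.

ΔH ≈ −78 kJ

Bonds broken (reactants):
  C-C: 1 × 360 = 360
  C-H: 6 × 421 = 2526
  C=C: 1 × 602 = 602
  H-Cl: 1 × 424 = 424
  Σ(broken) = 3912 kJ
Bonds formed (products):
  C-C: 2 × 360 = 720
  C-Cl: 1 × 323 = 323
  C-H: 7 × 421 = 2947
  Σ(formed) = 3990 kJ
ΔH = Σ(broken) − Σ(formed) = 3912 − 3990 = −78 kJ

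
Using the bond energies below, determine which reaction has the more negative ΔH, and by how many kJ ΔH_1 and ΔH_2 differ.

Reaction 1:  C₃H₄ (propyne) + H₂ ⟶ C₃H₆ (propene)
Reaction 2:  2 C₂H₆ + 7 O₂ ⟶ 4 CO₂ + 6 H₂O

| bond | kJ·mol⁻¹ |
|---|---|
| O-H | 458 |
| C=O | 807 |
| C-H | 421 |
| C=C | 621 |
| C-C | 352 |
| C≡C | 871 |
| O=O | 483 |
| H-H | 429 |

Reaction 1:
  Bonds broken (reactants):
    C≡C: 1 × 871 = 871
    C-C: 1 × 352 = 352
    C-H: 4 × 421 = 1684
    H-H: 1 × 429 = 429
    Σ(broken) = 3336 kJ
  Bonds formed (products):
    C-C: 1 × 352 = 352
    C-H: 6 × 421 = 2526
    C=C: 1 × 621 = 621
    Σ(formed) = 3499 kJ
  ΔH_1 = 3336 − 3499 = −163 kJ
Reaction 2:
  Bonds broken (reactants):
    C-C: 2 × 352 = 704
    C-H: 12 × 421 = 5052
    O=O: 7 × 483 = 3381
    Σ(broken) = 9137 kJ
  Bonds formed (products):
    C=O: 8 × 807 = 6456
    O-H: 12 × 458 = 5496
    Σ(formed) = 11952 kJ
  ΔH_2 = 9137 − 11952 = −2815 kJ
ΔH_1 − ΔH_2 = +2652 kJ, so reaction 2 has the more negative ΔH; |ΔH_1 − ΔH_2| = 2652 kJ.

Reaction 2, by 2652 kJ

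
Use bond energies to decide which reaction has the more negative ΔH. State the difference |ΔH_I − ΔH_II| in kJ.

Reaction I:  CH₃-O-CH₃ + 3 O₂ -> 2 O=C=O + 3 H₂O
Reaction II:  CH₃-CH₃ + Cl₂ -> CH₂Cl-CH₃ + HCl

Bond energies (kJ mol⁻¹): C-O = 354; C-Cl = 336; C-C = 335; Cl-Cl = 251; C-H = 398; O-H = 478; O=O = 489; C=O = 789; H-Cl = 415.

Reaction I, by 1359 kJ

Reaction I:
  Bonds broken (reactants):
    C-H: 6 × 398 = 2388
    C-O: 2 × 354 = 708
    O=O: 3 × 489 = 1467
    Σ(broken) = 4563 kJ
  Bonds formed (products):
    C=O: 4 × 789 = 3156
    O-H: 6 × 478 = 2868
    Σ(formed) = 6024 kJ
  ΔH_I = 4563 − 6024 = −1461 kJ
Reaction II:
  Bonds broken (reactants):
    C-C: 1 × 335 = 335
    C-H: 6 × 398 = 2388
    Cl-Cl: 1 × 251 = 251
    Σ(broken) = 2974 kJ
  Bonds formed (products):
    C-C: 1 × 335 = 335
    C-Cl: 1 × 336 = 336
    C-H: 5 × 398 = 1990
    H-Cl: 1 × 415 = 415
    Σ(formed) = 3076 kJ
  ΔH_II = 2974 − 3076 = −102 kJ
ΔH_I − ΔH_II = −1359 kJ, so reaction I has the more negative ΔH; |ΔH_I − ΔH_II| = 1359 kJ.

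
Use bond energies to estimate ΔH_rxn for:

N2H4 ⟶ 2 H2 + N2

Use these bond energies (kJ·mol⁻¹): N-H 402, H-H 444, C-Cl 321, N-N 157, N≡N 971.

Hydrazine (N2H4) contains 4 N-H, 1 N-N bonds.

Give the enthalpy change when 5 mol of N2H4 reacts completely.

Bonds broken (reactants):
  N-H: 4 × 402 = 1608
  N-N: 1 × 157 = 157
  Σ(broken) = 1765 kJ
Bonds formed (products):
  H-H: 2 × 444 = 888
  N≡N: 1 × 971 = 971
  Σ(formed) = 1859 kJ
ΔH = Σ(broken) − Σ(formed) = 1765 − 1859 = −94 kJ
For 5× the reaction as written: 5 × (−94) = −470 kJ

ΔH = −470 kJ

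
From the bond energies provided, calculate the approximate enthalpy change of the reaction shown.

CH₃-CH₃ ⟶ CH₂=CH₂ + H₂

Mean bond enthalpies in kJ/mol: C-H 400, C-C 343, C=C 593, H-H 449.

ΔH ≈ +101 kJ

Bonds broken (reactants):
  C-C: 1 × 343 = 343
  C-H: 6 × 400 = 2400
  Σ(broken) = 2743 kJ
Bonds formed (products):
  C-H: 4 × 400 = 1600
  C=C: 1 × 593 = 593
  H-H: 1 × 449 = 449
  Σ(formed) = 2642 kJ
ΔH = Σ(broken) − Σ(formed) = 2743 − 2642 = +101 kJ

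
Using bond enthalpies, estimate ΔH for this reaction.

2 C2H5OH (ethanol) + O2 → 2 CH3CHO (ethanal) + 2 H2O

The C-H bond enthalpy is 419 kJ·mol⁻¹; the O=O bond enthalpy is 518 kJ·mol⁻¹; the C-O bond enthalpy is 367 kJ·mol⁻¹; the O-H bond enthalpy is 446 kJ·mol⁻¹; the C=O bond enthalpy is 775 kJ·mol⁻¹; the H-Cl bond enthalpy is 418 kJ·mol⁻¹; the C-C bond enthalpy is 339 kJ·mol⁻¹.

Bonds broken (reactants):
  C-C: 2 × 339 = 678
  C-H: 10 × 419 = 4190
  C-O: 2 × 367 = 734
  O-H: 2 × 446 = 892
  O=O: 1 × 518 = 518
  Σ(broken) = 7012 kJ
Bonds formed (products):
  C-C: 2 × 339 = 678
  C-H: 8 × 419 = 3352
  C=O: 2 × 775 = 1550
  O-H: 4 × 446 = 1784
  Σ(formed) = 7364 kJ
ΔH = Σ(broken) − Σ(formed) = 7012 − 7364 = −352 kJ

ΔH ≈ −352 kJ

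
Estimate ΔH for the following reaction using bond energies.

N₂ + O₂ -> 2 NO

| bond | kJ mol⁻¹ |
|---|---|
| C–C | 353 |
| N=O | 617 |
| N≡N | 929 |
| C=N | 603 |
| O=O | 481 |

ΔH ≈ +176 kJ

Bonds broken (reactants):
  N≡N: 1 × 929 = 929
  O=O: 1 × 481 = 481
  Σ(broken) = 1410 kJ
Bonds formed (products):
  N=O: 2 × 617 = 1234
  Σ(formed) = 1234 kJ
ΔH = Σ(broken) − Σ(formed) = 1410 − 1234 = +176 kJ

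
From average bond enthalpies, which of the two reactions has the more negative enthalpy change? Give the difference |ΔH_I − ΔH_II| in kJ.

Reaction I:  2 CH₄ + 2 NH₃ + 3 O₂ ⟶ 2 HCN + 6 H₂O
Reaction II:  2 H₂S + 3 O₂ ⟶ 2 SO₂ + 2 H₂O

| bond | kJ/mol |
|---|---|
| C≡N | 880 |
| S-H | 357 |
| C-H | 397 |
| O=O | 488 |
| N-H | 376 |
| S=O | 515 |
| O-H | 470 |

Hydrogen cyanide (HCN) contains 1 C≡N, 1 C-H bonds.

Reaction I, by 250 kJ

Reaction I:
  Bonds broken (reactants):
    C-H: 8 × 397 = 3176
    N-H: 6 × 376 = 2256
    O=O: 3 × 488 = 1464
    Σ(broken) = 6896 kJ
  Bonds formed (products):
    C≡N: 2 × 880 = 1760
    C-H: 2 × 397 = 794
    O-H: 12 × 470 = 5640
    Σ(formed) = 8194 kJ
  ΔH_I = 6896 − 8194 = −1298 kJ
Reaction II:
  Bonds broken (reactants):
    O=O: 3 × 488 = 1464
    S-H: 4 × 357 = 1428
    Σ(broken) = 2892 kJ
  Bonds formed (products):
    O-H: 4 × 470 = 1880
    S=O: 4 × 515 = 2060
    Σ(formed) = 3940 kJ
  ΔH_II = 2892 − 3940 = −1048 kJ
ΔH_I − ΔH_II = −250 kJ, so reaction I has the more negative ΔH; |ΔH_I − ΔH_II| = 250 kJ.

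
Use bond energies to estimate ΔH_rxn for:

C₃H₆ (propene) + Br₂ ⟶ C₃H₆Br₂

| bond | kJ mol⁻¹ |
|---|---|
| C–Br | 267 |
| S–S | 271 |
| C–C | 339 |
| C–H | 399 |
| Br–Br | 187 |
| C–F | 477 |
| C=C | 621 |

ΔH ≈ −65 kJ

Bonds broken (reactants):
  Br–Br: 1 × 187 = 187
  C–C: 1 × 339 = 339
  C–H: 6 × 399 = 2394
  C=C: 1 × 621 = 621
  Σ(broken) = 3541 kJ
Bonds formed (products):
  C–Br: 2 × 267 = 534
  C–C: 2 × 339 = 678
  C–H: 6 × 399 = 2394
  Σ(formed) = 3606 kJ
ΔH = Σ(broken) − Σ(formed) = 3541 − 3606 = −65 kJ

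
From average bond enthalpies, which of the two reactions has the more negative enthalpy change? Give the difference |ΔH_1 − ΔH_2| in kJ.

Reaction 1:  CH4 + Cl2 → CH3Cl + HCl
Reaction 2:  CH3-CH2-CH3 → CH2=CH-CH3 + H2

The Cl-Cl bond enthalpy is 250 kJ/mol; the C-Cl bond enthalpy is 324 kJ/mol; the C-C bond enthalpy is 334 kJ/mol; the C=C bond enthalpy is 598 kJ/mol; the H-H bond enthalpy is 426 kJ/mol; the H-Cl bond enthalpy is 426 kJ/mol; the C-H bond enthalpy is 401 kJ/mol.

Reaction 1:
  Bonds broken (reactants):
    C-H: 4 × 401 = 1604
    Cl-Cl: 1 × 250 = 250
    Σ(broken) = 1854 kJ
  Bonds formed (products):
    C-Cl: 1 × 324 = 324
    C-H: 3 × 401 = 1203
    H-Cl: 1 × 426 = 426
    Σ(formed) = 1953 kJ
  ΔH_1 = 1854 − 1953 = −99 kJ
Reaction 2:
  Bonds broken (reactants):
    C-C: 2 × 334 = 668
    C-H: 8 × 401 = 3208
    Σ(broken) = 3876 kJ
  Bonds formed (products):
    C-C: 1 × 334 = 334
    C-H: 6 × 401 = 2406
    C=C: 1 × 598 = 598
    H-H: 1 × 426 = 426
    Σ(formed) = 3764 kJ
  ΔH_2 = 3876 − 3764 = +112 kJ
ΔH_1 − ΔH_2 = −211 kJ, so reaction 1 has the more negative ΔH; |ΔH_1 − ΔH_2| = 211 kJ.

Reaction 1, by 211 kJ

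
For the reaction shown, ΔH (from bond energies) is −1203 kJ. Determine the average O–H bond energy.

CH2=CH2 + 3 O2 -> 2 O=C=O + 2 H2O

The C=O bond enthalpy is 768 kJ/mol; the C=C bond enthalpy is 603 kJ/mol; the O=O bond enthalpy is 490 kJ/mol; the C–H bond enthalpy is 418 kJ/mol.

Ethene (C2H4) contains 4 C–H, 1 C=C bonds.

D(O–H) ≈ 469 kJ/mol

Let D be the O–H bond energy.
Σ(broken) = 4×418 + 1×603 + 3×490 = 3745
Σ(formed) = 4×768 + 4×D = 3072 + 4D
ΔH = Σ(broken) − Σ(formed) = (3745) − (3072 + 4D) = +673 − 4D
Setting this equal to −1203 kJ gives 4D = 1876, so D = 469 kJ/mol.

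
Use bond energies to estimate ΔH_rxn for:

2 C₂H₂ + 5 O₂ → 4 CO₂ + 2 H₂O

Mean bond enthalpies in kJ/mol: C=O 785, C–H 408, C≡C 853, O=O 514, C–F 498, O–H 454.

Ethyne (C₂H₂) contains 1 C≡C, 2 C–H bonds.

ΔH ≈ −2188 kJ

Bonds broken (reactants):
  C≡C: 2 × 853 = 1706
  C–H: 4 × 408 = 1632
  O=O: 5 × 514 = 2570
  Σ(broken) = 5908 kJ
Bonds formed (products):
  C=O: 8 × 785 = 6280
  O–H: 4 × 454 = 1816
  Σ(formed) = 8096 kJ
ΔH = Σ(broken) − Σ(formed) = 5908 − 8096 = −2188 kJ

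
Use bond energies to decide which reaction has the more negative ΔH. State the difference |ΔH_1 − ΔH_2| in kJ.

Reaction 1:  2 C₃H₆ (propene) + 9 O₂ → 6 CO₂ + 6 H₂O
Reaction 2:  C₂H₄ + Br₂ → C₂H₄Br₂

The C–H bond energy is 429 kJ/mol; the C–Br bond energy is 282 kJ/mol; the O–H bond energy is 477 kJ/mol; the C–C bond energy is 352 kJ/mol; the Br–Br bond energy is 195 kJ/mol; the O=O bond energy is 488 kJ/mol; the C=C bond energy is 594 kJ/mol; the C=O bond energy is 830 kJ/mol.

Reaction 1, by 4125 kJ

Reaction 1:
  Bonds broken (reactants):
    C–C: 2 × 352 = 704
    C–H: 12 × 429 = 5148
    C=C: 2 × 594 = 1188
    O=O: 9 × 488 = 4392
    Σ(broken) = 11432 kJ
  Bonds formed (products):
    C=O: 12 × 830 = 9960
    O–H: 12 × 477 = 5724
    Σ(formed) = 15684 kJ
  ΔH_1 = 11432 − 15684 = −4252 kJ
Reaction 2:
  Bonds broken (reactants):
    Br–Br: 1 × 195 = 195
    C–H: 4 × 429 = 1716
    C=C: 1 × 594 = 594
    Σ(broken) = 2505 kJ
  Bonds formed (products):
    C–Br: 2 × 282 = 564
    C–C: 1 × 352 = 352
    C–H: 4 × 429 = 1716
    Σ(formed) = 2632 kJ
  ΔH_2 = 2505 − 2632 = −127 kJ
ΔH_1 − ΔH_2 = −4125 kJ, so reaction 1 has the more negative ΔH; |ΔH_1 − ΔH_2| = 4125 kJ.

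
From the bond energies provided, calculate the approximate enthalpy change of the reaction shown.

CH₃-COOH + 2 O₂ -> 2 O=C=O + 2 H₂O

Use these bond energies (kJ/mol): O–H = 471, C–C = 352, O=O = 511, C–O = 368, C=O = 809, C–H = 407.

ΔH ≈ −877 kJ

Bonds broken (reactants):
  C–C: 1 × 352 = 352
  C–H: 3 × 407 = 1221
  C–O: 1 × 368 = 368
  C=O: 1 × 809 = 809
  O–H: 1 × 471 = 471
  O=O: 2 × 511 = 1022
  Σ(broken) = 4243 kJ
Bonds formed (products):
  C=O: 4 × 809 = 3236
  O–H: 4 × 471 = 1884
  Σ(formed) = 5120 kJ
ΔH = Σ(broken) − Σ(formed) = 4243 − 5120 = −877 kJ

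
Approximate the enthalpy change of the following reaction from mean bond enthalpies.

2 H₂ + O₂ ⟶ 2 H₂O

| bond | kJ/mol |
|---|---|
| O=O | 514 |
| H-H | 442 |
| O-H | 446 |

Bonds broken (reactants):
  H-H: 2 × 442 = 884
  O=O: 1 × 514 = 514
  Σ(broken) = 1398 kJ
Bonds formed (products):
  O-H: 4 × 446 = 1784
  Σ(formed) = 1784 kJ
ΔH = Σ(broken) − Σ(formed) = 1398 − 1784 = −386 kJ

ΔH ≈ −386 kJ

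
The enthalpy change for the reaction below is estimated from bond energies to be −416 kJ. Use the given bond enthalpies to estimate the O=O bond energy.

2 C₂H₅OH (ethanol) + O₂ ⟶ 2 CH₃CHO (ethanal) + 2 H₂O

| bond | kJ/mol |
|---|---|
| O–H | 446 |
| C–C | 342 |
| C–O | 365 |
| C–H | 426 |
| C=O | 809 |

D(O=O) ≈ 512 kJ/mol

Let D be the O=O bond energy.
Σ(broken) = 2×342 + 10×426 + 2×365 + 2×446 + 1×D = 6566 + D
Σ(formed) = 2×342 + 8×426 + 2×809 + 4×446 = 7494
ΔH = Σ(broken) − Σ(formed) = (6566 + D) − (7494) = −928 + D
Setting this equal to −416 kJ gives D = 512 kJ/mol.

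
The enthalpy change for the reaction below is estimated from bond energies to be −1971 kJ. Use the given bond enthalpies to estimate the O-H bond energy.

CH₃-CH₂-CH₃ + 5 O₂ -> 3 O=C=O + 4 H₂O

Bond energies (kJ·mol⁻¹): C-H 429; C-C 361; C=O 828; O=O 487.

Let D be the O-H bond energy.
Σ(broken) = 2×361 + 8×429 + 5×487 = 6589
Σ(formed) = 6×828 + 8×D = 4968 + 8D
ΔH = Σ(broken) − Σ(formed) = (6589) − (4968 + 8D) = +1621 − 8D
Setting this equal to −1971 kJ gives 8D = 3592, so D = 449 kJ/mol.

D(O-H) ≈ 449 kJ/mol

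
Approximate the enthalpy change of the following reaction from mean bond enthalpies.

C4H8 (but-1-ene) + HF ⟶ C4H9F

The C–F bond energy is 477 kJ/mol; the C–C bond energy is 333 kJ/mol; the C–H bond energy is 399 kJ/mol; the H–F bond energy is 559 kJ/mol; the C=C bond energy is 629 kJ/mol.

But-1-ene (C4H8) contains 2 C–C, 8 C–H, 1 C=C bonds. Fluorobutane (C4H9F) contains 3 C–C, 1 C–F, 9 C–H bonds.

ΔH ≈ −21 kJ

Bonds broken (reactants):
  C–C: 2 × 333 = 666
  C–H: 8 × 399 = 3192
  C=C: 1 × 629 = 629
  H–F: 1 × 559 = 559
  Σ(broken) = 5046 kJ
Bonds formed (products):
  C–C: 3 × 333 = 999
  C–F: 1 × 477 = 477
  C–H: 9 × 399 = 3591
  Σ(formed) = 5067 kJ
ΔH = Σ(broken) − Σ(formed) = 5046 − 5067 = −21 kJ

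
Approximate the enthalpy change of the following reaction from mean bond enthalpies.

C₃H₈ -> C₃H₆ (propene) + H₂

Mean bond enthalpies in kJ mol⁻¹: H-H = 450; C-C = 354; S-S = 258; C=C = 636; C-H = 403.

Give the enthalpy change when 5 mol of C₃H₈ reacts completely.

ΔH = +370 kJ

Bonds broken (reactants):
  C-C: 2 × 354 = 708
  C-H: 8 × 403 = 3224
  Σ(broken) = 3932 kJ
Bonds formed (products):
  C-C: 1 × 354 = 354
  C-H: 6 × 403 = 2418
  C=C: 1 × 636 = 636
  H-H: 1 × 450 = 450
  Σ(formed) = 3858 kJ
ΔH = Σ(broken) − Σ(formed) = 3932 − 3858 = +74 kJ
For 5× the reaction as written: 5 × (+74) = +370 kJ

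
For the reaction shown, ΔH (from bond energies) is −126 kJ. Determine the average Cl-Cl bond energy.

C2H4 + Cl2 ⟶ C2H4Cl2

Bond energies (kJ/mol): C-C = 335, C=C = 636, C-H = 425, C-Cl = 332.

Let D be the Cl-Cl bond energy.
Σ(broken) = 4×425 + 1×636 + 1×D = 2336 + D
Σ(formed) = 1×335 + 2×332 + 4×425 = 2699
ΔH = Σ(broken) − Σ(formed) = (2336 + D) − (2699) = −363 + D
Setting this equal to −126 kJ gives D = 237 kJ/mol.

D(Cl-Cl) ≈ 237 kJ/mol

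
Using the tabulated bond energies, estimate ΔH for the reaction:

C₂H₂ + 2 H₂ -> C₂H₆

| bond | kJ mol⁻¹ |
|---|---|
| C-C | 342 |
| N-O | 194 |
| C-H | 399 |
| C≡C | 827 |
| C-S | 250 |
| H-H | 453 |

Bonds broken (reactants):
  C≡C: 1 × 827 = 827
  C-H: 2 × 399 = 798
  H-H: 2 × 453 = 906
  Σ(broken) = 2531 kJ
Bonds formed (products):
  C-C: 1 × 342 = 342
  C-H: 6 × 399 = 2394
  Σ(formed) = 2736 kJ
ΔH = Σ(broken) − Σ(formed) = 2531 − 2736 = −205 kJ

ΔH ≈ −205 kJ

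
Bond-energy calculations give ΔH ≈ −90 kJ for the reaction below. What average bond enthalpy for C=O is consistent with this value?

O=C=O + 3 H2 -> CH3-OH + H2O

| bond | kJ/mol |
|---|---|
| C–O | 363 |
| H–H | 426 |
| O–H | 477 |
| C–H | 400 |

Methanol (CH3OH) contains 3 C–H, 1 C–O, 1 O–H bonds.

Let D be the C=O bond energy.
Σ(broken) = 2×D + 3×426 = 1278 + 2D
Σ(formed) = 3×400 + 1×363 + 3×477 = 2994
ΔH = Σ(broken) − Σ(formed) = (1278 + 2D) − (2994) = −1716 + 2D
Setting this equal to −90 kJ gives 2D = 1626, so D = 813 kJ/mol.

D(C=O) ≈ 813 kJ/mol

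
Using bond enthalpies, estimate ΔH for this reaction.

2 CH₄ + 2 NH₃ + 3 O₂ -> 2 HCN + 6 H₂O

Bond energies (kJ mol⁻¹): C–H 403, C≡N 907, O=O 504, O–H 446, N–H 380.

ΔH ≈ −956 kJ

Bonds broken (reactants):
  C–H: 8 × 403 = 3224
  N–H: 6 × 380 = 2280
  O=O: 3 × 504 = 1512
  Σ(broken) = 7016 kJ
Bonds formed (products):
  C≡N: 2 × 907 = 1814
  C–H: 2 × 403 = 806
  O–H: 12 × 446 = 5352
  Σ(formed) = 7972 kJ
ΔH = Σ(broken) − Σ(formed) = 7016 − 7972 = −956 kJ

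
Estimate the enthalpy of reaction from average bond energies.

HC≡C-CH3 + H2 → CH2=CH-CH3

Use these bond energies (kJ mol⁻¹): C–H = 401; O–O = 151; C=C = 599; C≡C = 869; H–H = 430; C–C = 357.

ΔH ≈ −102 kJ

Bonds broken (reactants):
  C≡C: 1 × 869 = 869
  C–C: 1 × 357 = 357
  C–H: 4 × 401 = 1604
  H–H: 1 × 430 = 430
  Σ(broken) = 3260 kJ
Bonds formed (products):
  C–C: 1 × 357 = 357
  C–H: 6 × 401 = 2406
  C=C: 1 × 599 = 599
  Σ(formed) = 3362 kJ
ΔH = Σ(broken) − Σ(formed) = 3260 − 3362 = −102 kJ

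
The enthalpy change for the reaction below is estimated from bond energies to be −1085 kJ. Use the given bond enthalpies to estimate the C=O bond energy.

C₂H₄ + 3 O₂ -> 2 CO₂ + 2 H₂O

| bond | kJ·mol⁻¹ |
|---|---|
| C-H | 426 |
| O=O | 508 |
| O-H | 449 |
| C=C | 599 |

Let D be the C=O bond energy.
Σ(broken) = 4×426 + 1×599 + 3×508 = 3827
Σ(formed) = 4×D + 4×449 = 1796 + 4D
ΔH = Σ(broken) − Σ(formed) = (3827) − (1796 + 4D) = +2031 − 4D
Setting this equal to −1085 kJ gives 4D = 3116, so D = 779 kJ/mol.

D(C=O) ≈ 779 kJ/mol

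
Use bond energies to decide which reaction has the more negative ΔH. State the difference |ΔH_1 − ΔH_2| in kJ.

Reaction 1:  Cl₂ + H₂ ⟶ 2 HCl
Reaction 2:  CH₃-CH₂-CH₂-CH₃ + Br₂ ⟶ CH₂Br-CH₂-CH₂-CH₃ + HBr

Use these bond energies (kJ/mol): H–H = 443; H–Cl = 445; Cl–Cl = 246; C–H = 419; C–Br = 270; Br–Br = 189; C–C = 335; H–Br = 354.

Reaction 1, by 185 kJ

Reaction 1:
  Bonds broken (reactants):
    Cl–Cl: 1 × 246 = 246
    H–H: 1 × 443 = 443
    Σ(broken) = 689 kJ
  Bonds formed (products):
    H–Cl: 2 × 445 = 890
    Σ(formed) = 890 kJ
  ΔH_1 = 689 − 890 = −201 kJ
Reaction 2:
  Bonds broken (reactants):
    Br–Br: 1 × 189 = 189
    C–C: 3 × 335 = 1005
    C–H: 10 × 419 = 4190
    Σ(broken) = 5384 kJ
  Bonds formed (products):
    C–Br: 1 × 270 = 270
    C–C: 3 × 335 = 1005
    C–H: 9 × 419 = 3771
    H–Br: 1 × 354 = 354
    Σ(formed) = 5400 kJ
  ΔH_2 = 5384 − 5400 = −16 kJ
ΔH_1 − ΔH_2 = −185 kJ, so reaction 1 has the more negative ΔH; |ΔH_1 − ΔH_2| = 185 kJ.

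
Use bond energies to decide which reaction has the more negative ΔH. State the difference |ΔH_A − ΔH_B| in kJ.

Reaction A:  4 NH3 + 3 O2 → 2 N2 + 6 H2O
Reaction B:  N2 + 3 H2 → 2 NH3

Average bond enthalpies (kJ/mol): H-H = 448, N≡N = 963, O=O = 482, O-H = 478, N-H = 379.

Reaction A:
  Bonds broken (reactants):
    N-H: 12 × 379 = 4548
    O=O: 3 × 482 = 1446
    Σ(broken) = 5994 kJ
  Bonds formed (products):
    N≡N: 2 × 963 = 1926
    O-H: 12 × 478 = 5736
    Σ(formed) = 7662 kJ
  ΔH_A = 5994 − 7662 = −1668 kJ
Reaction B:
  Bonds broken (reactants):
    H-H: 3 × 448 = 1344
    N≡N: 1 × 963 = 963
    Σ(broken) = 2307 kJ
  Bonds formed (products):
    N-H: 6 × 379 = 2274
    Σ(formed) = 2274 kJ
  ΔH_B = 2307 − 2274 = +33 kJ
ΔH_A − ΔH_B = −1701 kJ, so reaction A has the more negative ΔH; |ΔH_A − ΔH_B| = 1701 kJ.

Reaction A, by 1701 kJ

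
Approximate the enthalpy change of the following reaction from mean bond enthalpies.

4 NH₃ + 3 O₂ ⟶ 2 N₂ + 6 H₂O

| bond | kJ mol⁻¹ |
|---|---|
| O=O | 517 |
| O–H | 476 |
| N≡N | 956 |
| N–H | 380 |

Bonds broken (reactants):
  N–H: 12 × 380 = 4560
  O=O: 3 × 517 = 1551
  Σ(broken) = 6111 kJ
Bonds formed (products):
  N≡N: 2 × 956 = 1912
  O–H: 12 × 476 = 5712
  Σ(formed) = 7624 kJ
ΔH = Σ(broken) − Σ(formed) = 6111 − 7624 = −1513 kJ

ΔH ≈ −1513 kJ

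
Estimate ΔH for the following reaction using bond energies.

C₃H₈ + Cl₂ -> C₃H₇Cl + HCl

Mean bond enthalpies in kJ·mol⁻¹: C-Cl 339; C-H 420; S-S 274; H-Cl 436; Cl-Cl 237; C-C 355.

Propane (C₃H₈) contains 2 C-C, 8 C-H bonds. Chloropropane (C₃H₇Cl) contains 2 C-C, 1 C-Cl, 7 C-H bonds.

Bonds broken (reactants):
  C-C: 2 × 355 = 710
  C-H: 8 × 420 = 3360
  Cl-Cl: 1 × 237 = 237
  Σ(broken) = 4307 kJ
Bonds formed (products):
  C-C: 2 × 355 = 710
  C-Cl: 1 × 339 = 339
  C-H: 7 × 420 = 2940
  H-Cl: 1 × 436 = 436
  Σ(formed) = 4425 kJ
ΔH = Σ(broken) − Σ(formed) = 4307 − 4425 = −118 kJ

ΔH ≈ −118 kJ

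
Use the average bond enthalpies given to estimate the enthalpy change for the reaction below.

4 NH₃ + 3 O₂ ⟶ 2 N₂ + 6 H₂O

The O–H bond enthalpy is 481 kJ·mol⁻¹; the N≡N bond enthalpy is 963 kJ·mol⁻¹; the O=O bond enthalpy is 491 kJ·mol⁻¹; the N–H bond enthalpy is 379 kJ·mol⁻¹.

Bonds broken (reactants):
  N–H: 12 × 379 = 4548
  O=O: 3 × 491 = 1473
  Σ(broken) = 6021 kJ
Bonds formed (products):
  N≡N: 2 × 963 = 1926
  O–H: 12 × 481 = 5772
  Σ(formed) = 7698 kJ
ΔH = Σ(broken) − Σ(formed) = 6021 − 7698 = −1677 kJ

ΔH ≈ −1677 kJ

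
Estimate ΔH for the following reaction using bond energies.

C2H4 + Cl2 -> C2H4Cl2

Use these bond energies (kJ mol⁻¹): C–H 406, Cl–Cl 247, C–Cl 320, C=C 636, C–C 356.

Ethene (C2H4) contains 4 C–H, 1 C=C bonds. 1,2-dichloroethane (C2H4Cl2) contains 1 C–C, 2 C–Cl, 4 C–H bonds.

Bonds broken (reactants):
  C–H: 4 × 406 = 1624
  C=C: 1 × 636 = 636
  Cl–Cl: 1 × 247 = 247
  Σ(broken) = 2507 kJ
Bonds formed (products):
  C–C: 1 × 356 = 356
  C–Cl: 2 × 320 = 640
  C–H: 4 × 406 = 1624
  Σ(formed) = 2620 kJ
ΔH = Σ(broken) − Σ(formed) = 2507 − 2620 = −113 kJ

ΔH ≈ −113 kJ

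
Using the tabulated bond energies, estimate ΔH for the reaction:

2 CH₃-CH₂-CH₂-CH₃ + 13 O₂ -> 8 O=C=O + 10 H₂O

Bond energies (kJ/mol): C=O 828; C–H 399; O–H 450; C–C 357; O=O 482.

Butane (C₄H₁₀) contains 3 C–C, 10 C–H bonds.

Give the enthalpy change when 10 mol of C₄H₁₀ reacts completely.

Bonds broken (reactants):
  C–C: 6 × 357 = 2142
  C–H: 20 × 399 = 7980
  O=O: 13 × 482 = 6266
  Σ(broken) = 16388 kJ
Bonds formed (products):
  C=O: 16 × 828 = 13248
  O–H: 20 × 450 = 9000
  Σ(formed) = 22248 kJ
ΔH = Σ(broken) − Σ(formed) = 16388 − 22248 = −5860 kJ
For 5× the reaction as written: 5 × (−5860) = −29300 kJ

ΔH = −29300 kJ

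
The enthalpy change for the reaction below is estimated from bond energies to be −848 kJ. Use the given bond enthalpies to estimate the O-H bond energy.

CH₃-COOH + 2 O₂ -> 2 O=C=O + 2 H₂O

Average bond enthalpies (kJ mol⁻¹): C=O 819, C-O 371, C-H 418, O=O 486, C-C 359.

D(O-H) ≈ 449 kJ/mol

Let D be the O-H bond energy.
Σ(broken) = 1×359 + 3×418 + 1×371 + 1×819 + 1×D + 2×486 = 3775 + D
Σ(formed) = 4×819 + 4×D = 3276 + 4D
ΔH = Σ(broken) − Σ(formed) = (3775 + D) − (3276 + 4D) = +499 − 3D
Setting this equal to −848 kJ gives 3D = 1347, so D = 449 kJ/mol.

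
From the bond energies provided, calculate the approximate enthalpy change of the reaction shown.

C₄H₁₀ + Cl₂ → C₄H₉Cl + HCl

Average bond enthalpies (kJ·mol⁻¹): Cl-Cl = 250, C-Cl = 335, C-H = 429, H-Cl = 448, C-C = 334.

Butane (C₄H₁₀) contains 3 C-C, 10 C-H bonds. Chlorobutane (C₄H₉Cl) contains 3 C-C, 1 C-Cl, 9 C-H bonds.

Bonds broken (reactants):
  C-C: 3 × 334 = 1002
  C-H: 10 × 429 = 4290
  Cl-Cl: 1 × 250 = 250
  Σ(broken) = 5542 kJ
Bonds formed (products):
  C-C: 3 × 334 = 1002
  C-Cl: 1 × 335 = 335
  C-H: 9 × 429 = 3861
  H-Cl: 1 × 448 = 448
  Σ(formed) = 5646 kJ
ΔH = Σ(broken) − Σ(formed) = 5542 − 5646 = −104 kJ

ΔH ≈ −104 kJ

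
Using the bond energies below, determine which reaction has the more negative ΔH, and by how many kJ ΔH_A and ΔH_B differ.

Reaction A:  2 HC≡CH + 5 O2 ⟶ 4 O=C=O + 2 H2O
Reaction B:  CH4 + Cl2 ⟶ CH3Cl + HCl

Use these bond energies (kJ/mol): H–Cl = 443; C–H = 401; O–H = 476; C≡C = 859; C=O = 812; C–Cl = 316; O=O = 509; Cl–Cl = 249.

Reaction A, by 2424 kJ

Reaction A:
  Bonds broken (reactants):
    C≡C: 2 × 859 = 1718
    C–H: 4 × 401 = 1604
    O=O: 5 × 509 = 2545
    Σ(broken) = 5867 kJ
  Bonds formed (products):
    C=O: 8 × 812 = 6496
    O–H: 4 × 476 = 1904
    Σ(formed) = 8400 kJ
  ΔH_A = 5867 − 8400 = −2533 kJ
Reaction B:
  Bonds broken (reactants):
    C–H: 4 × 401 = 1604
    Cl–Cl: 1 × 249 = 249
    Σ(broken) = 1853 kJ
  Bonds formed (products):
    C–Cl: 1 × 316 = 316
    C–H: 3 × 401 = 1203
    H–Cl: 1 × 443 = 443
    Σ(formed) = 1962 kJ
  ΔH_B = 1853 − 1962 = −109 kJ
ΔH_A − ΔH_B = −2424 kJ, so reaction A has the more negative ΔH; |ΔH_A − ΔH_B| = 2424 kJ.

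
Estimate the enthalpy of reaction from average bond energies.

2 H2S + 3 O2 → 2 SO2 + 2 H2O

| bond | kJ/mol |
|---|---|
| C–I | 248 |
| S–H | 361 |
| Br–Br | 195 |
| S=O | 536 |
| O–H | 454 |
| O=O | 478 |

Bonds broken (reactants):
  O=O: 3 × 478 = 1434
  S–H: 4 × 361 = 1444
  Σ(broken) = 2878 kJ
Bonds formed (products):
  O–H: 4 × 454 = 1816
  S=O: 4 × 536 = 2144
  Σ(formed) = 3960 kJ
ΔH = Σ(broken) − Σ(formed) = 2878 − 3960 = −1082 kJ

ΔH ≈ −1082 kJ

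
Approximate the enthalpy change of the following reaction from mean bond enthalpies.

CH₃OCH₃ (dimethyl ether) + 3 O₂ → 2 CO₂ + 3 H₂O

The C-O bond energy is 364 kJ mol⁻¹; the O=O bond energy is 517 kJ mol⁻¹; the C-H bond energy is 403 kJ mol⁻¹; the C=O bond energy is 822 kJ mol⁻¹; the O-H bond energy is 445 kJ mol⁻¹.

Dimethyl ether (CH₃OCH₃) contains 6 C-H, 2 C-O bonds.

ΔH ≈ −1261 kJ

Bonds broken (reactants):
  C-H: 6 × 403 = 2418
  C-O: 2 × 364 = 728
  O=O: 3 × 517 = 1551
  Σ(broken) = 4697 kJ
Bonds formed (products):
  C=O: 4 × 822 = 3288
  O-H: 6 × 445 = 2670
  Σ(formed) = 5958 kJ
ΔH = Σ(broken) − Σ(formed) = 4697 − 5958 = −1261 kJ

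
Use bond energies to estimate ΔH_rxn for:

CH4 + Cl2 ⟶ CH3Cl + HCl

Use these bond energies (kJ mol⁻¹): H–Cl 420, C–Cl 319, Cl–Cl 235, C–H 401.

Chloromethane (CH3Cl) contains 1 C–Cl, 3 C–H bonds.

ΔH ≈ −103 kJ

Bonds broken (reactants):
  C–H: 4 × 401 = 1604
  Cl–Cl: 1 × 235 = 235
  Σ(broken) = 1839 kJ
Bonds formed (products):
  C–Cl: 1 × 319 = 319
  C–H: 3 × 401 = 1203
  H–Cl: 1 × 420 = 420
  Σ(formed) = 1942 kJ
ΔH = Σ(broken) − Σ(formed) = 1839 − 1942 = −103 kJ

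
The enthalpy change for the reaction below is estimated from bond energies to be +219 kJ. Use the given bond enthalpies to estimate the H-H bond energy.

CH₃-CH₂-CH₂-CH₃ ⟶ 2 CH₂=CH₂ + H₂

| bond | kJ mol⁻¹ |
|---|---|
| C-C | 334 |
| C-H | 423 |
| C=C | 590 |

Let D be the H-H bond energy.
Σ(broken) = 3×334 + 10×423 = 5232
Σ(formed) = 8×423 + 2×590 + 1×D = 4564 + D
ΔH = Σ(broken) − Σ(formed) = (5232) − (4564 + D) = +668 − D
Setting this equal to +219 kJ gives D = 449 kJ/mol.

D(H-H) ≈ 449 kJ/mol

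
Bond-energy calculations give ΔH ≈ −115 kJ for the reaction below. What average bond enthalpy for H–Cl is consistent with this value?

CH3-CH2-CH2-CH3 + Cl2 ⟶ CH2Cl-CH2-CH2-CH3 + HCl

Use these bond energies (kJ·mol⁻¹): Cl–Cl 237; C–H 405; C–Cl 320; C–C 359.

Let D be the H–Cl bond energy.
Σ(broken) = 3×359 + 10×405 + 1×237 = 5364
Σ(formed) = 3×359 + 1×320 + 9×405 + 1×D = 5042 + D
ΔH = Σ(broken) − Σ(formed) = (5364) − (5042 + D) = +322 − D
Setting this equal to −115 kJ gives D = 437 kJ/mol.

D(H–Cl) ≈ 437 kJ/mol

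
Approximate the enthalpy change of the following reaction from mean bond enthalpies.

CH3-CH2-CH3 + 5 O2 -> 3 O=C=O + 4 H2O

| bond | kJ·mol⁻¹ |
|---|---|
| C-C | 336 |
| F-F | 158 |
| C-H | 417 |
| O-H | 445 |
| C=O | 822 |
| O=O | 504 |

ΔH ≈ −1964 kJ

Bonds broken (reactants):
  C-C: 2 × 336 = 672
  C-H: 8 × 417 = 3336
  O=O: 5 × 504 = 2520
  Σ(broken) = 6528 kJ
Bonds formed (products):
  C=O: 6 × 822 = 4932
  O-H: 8 × 445 = 3560
  Σ(formed) = 8492 kJ
ΔH = Σ(broken) − Σ(formed) = 6528 − 8492 = −1964 kJ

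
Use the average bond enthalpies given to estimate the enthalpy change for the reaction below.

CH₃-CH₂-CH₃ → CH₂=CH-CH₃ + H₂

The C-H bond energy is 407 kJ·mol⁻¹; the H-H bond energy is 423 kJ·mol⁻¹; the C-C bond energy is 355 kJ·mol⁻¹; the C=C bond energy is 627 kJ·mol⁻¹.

Bonds broken (reactants):
  C-C: 2 × 355 = 710
  C-H: 8 × 407 = 3256
  Σ(broken) = 3966 kJ
Bonds formed (products):
  C-C: 1 × 355 = 355
  C-H: 6 × 407 = 2442
  C=C: 1 × 627 = 627
  H-H: 1 × 423 = 423
  Σ(formed) = 3847 kJ
ΔH = Σ(broken) − Σ(formed) = 3966 − 3847 = +119 kJ

ΔH ≈ +119 kJ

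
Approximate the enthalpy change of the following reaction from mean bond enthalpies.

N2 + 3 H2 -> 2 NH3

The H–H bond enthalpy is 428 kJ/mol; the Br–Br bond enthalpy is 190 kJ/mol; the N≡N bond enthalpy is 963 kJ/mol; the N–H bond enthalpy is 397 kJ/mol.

ΔH ≈ −135 kJ

Bonds broken (reactants):
  H–H: 3 × 428 = 1284
  N≡N: 1 × 963 = 963
  Σ(broken) = 2247 kJ
Bonds formed (products):
  N–H: 6 × 397 = 2382
  Σ(formed) = 2382 kJ
ΔH = Σ(broken) − Σ(formed) = 2247 − 2382 = −135 kJ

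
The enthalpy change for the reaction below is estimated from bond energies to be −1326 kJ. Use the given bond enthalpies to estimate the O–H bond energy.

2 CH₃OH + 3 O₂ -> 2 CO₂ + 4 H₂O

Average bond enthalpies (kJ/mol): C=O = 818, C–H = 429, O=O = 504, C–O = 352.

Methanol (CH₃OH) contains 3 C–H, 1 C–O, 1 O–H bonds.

Let D be the O–H bond energy.
Σ(broken) = 6×429 + 2×352 + 2×D + 3×504 = 4790 + 2D
Σ(formed) = 4×818 + 8×D = 3272 + 8D
ΔH = Σ(broken) − Σ(formed) = (4790 + 2D) − (3272 + 8D) = +1518 − 6D
Setting this equal to −1326 kJ gives 6D = 2844, so D = 474 kJ/mol.

D(O–H) ≈ 474 kJ/mol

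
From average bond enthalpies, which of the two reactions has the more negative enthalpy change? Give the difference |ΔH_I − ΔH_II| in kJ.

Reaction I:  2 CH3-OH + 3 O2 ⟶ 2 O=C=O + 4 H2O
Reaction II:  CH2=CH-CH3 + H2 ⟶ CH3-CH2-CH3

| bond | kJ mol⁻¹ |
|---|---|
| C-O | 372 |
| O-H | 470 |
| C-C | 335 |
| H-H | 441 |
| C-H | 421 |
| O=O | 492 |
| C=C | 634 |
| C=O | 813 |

Reaction I:
  Bonds broken (reactants):
    C-H: 6 × 421 = 2526
    C-O: 2 × 372 = 744
    O-H: 2 × 470 = 940
    O=O: 3 × 492 = 1476
    Σ(broken) = 5686 kJ
  Bonds formed (products):
    C=O: 4 × 813 = 3252
    O-H: 8 × 470 = 3760
    Σ(formed) = 7012 kJ
  ΔH_I = 5686 − 7012 = −1326 kJ
Reaction II:
  Bonds broken (reactants):
    C-C: 1 × 335 = 335
    C-H: 6 × 421 = 2526
    C=C: 1 × 634 = 634
    H-H: 1 × 441 = 441
    Σ(broken) = 3936 kJ
  Bonds formed (products):
    C-C: 2 × 335 = 670
    C-H: 8 × 421 = 3368
    Σ(formed) = 4038 kJ
  ΔH_II = 3936 − 4038 = −102 kJ
ΔH_I − ΔH_II = −1224 kJ, so reaction I has the more negative ΔH; |ΔH_I − ΔH_II| = 1224 kJ.

Reaction I, by 1224 kJ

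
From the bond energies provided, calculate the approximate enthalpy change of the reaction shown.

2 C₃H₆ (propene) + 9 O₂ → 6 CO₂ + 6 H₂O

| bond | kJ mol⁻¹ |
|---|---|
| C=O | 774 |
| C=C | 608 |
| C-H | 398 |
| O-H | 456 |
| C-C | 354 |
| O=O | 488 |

ΔH ≈ −3668 kJ

Bonds broken (reactants):
  C-C: 2 × 354 = 708
  C-H: 12 × 398 = 4776
  C=C: 2 × 608 = 1216
  O=O: 9 × 488 = 4392
  Σ(broken) = 11092 kJ
Bonds formed (products):
  C=O: 12 × 774 = 9288
  O-H: 12 × 456 = 5472
  Σ(formed) = 14760 kJ
ΔH = Σ(broken) − Σ(formed) = 11092 − 14760 = −3668 kJ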